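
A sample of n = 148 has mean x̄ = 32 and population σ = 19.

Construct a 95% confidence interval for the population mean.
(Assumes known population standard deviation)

Confidence level: 95%, α = 0.05
z_0.025 = 1.960
SE = σ/√n = 19/√148 = 1.5618
Margin of error = 1.960 × 1.5618 = 3.0611
CI: x̄ ± margin = 32 ± 3.0611
CI: (28.9389, 35.0611)

Answer: (28.9389, 35.0611)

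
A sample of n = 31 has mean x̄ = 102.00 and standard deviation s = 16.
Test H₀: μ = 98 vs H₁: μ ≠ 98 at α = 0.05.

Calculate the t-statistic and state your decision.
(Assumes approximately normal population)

df = n - 1 = 30
SE = s/√n = 16/√31 = 2.8737
t = (x̄ - μ₀)/SE = (102.00 - 98)/2.8737 = 1.3919
Critical value: t_{0.025,30} = ±2.042
p-value ≈ 0.1742
Decision: fail to reject H₀

Answer: t = 1.3919, fail to reject H₀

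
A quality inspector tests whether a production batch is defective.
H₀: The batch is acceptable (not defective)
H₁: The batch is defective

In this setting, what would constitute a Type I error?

Answer: Rejecting an acceptable batch

Derivation:
Type I error (α): Rejecting H₀ when H₀ is true
Type II error (β): Failing to reject H₀ when H₁ is true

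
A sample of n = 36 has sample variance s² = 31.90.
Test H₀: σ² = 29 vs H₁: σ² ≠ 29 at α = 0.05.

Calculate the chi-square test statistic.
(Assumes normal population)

df = n - 1 = 35
χ² = (n-1)s²/σ₀² = 35×31.90/29 = 38.5000
Critical values: χ²_{0.975,35} = 20.569, χ²_{0.025,35} = 53.203
Rejection region: χ² < 20.569 or χ² > 53.203
Decision: fail to reject H₀

Answer: χ² = 38.5000, fail to reject H₀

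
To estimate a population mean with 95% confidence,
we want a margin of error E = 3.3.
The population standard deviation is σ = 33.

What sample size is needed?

Answer: n = 385

Derivation:
z_0.025 = 1.960
n = (z×σ/E)² = (1.960×33/3.3)²
n = 384.1600
Round up: n = 385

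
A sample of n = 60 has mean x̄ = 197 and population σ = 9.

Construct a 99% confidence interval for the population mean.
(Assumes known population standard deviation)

Answer: (194.0069, 199.9931)

Derivation:
Confidence level: 99%, α = 0.01
z_0.005 = 2.576
SE = σ/√n = 9/√60 = 1.1619
Margin of error = 2.576 × 1.1619 = 2.9931
CI: x̄ ± margin = 197 ± 2.9931
CI: (194.0069, 199.9931)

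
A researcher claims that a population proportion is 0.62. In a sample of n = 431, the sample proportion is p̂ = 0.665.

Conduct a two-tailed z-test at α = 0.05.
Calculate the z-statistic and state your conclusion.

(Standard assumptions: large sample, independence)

Answer: z = 1.9247, fail to reject H₀

Derivation:
H₀: p = 0.62, H₁: p ≠ 0.62
Standard error: SE = √(p₀(1-p₀)/n) = √(0.62×0.38/431) = 0.023380
z-statistic: z = (p̂ - p₀)/SE = (0.665 - 0.62)/0.023380 = 1.9247
Critical value: z_0.025 = ±1.960
p-value = 0.0543
Decision: fail to reject H₀ at α = 0.05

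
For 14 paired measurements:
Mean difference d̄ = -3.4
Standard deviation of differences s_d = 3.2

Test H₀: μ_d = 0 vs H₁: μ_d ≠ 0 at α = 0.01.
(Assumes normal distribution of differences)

Answer: t = -3.9757, reject H₀

Derivation:
df = n - 1 = 13
SE = s_d/√n = 3.2/√14 = 0.8552
t = d̄/SE = -3.4/0.8552 = -3.9757
Critical value: t_{0.005,13} = ±3.012
p-value ≈ 0.0016
Decision: reject H₀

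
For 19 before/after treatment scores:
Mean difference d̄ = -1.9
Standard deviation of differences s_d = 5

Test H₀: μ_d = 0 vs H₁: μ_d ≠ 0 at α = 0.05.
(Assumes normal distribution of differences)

Answer: t = -1.6564, fail to reject H₀

Derivation:
df = n - 1 = 18
SE = s_d/√n = 5/√19 = 1.1471
t = d̄/SE = -1.9/1.1471 = -1.6564
Critical value: t_{0.025,18} = ±2.101
p-value ≈ 0.1150
Decision: fail to reject H₀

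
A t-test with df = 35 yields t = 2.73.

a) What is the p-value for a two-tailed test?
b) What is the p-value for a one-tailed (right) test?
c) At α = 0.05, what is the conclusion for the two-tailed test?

Answer: a) 0.0098, b) 0.0049, c) reject H₀

Derivation:
Using t-distribution with df = 35:
a) Two-tailed: p = 2×P(T > 2.73) = 0.0098
b) One-tailed: p = P(T > 2.73) = 0.0049
c) 0.0098 < 0.05, reject H₀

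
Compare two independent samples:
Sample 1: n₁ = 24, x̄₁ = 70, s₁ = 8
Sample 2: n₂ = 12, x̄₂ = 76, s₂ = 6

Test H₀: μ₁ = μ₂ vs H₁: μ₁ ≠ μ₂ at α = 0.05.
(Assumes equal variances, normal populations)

Answer: t = -2.2896, reject H₀

Derivation:
Pooled variance: s²_p = [23×8² + 11×6²]/(34) = 54.9412
s_p = 7.4122
SE = s_p×√(1/n₁ + 1/n₂) = 7.4122×√(1/24 + 1/12) = 2.6206
t = (x̄₁ - x̄₂)/SE = (70 - 76)/2.6206 = -2.2896
df = 34, t-critical = ±2.032
Decision: reject H₀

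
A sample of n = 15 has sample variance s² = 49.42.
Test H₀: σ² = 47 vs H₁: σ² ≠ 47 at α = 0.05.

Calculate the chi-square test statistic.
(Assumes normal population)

df = n - 1 = 14
χ² = (n-1)s²/σ₀² = 14×49.42/47 = 14.7209
Critical values: χ²_{0.975,14} = 5.629, χ²_{0.025,14} = 26.119
Rejection region: χ² < 5.629 or χ² > 26.119
Decision: fail to reject H₀

Answer: χ² = 14.7209, fail to reject H₀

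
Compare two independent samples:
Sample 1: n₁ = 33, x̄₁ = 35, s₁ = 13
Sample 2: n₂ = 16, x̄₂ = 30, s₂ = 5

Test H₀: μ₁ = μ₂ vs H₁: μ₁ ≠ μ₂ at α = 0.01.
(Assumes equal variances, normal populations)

Answer: t = 1.4796, fail to reject H₀

Derivation:
Pooled variance: s²_p = [32×13² + 15×5²]/(47) = 123.0426
s_p = 11.0925
SE = s_p×√(1/n₁ + 1/n₂) = 11.0925×√(1/33 + 1/16) = 3.3792
t = (x̄₁ - x̄₂)/SE = (35 - 30)/3.3792 = 1.4796
df = 47, t-critical = ±2.685
Decision: fail to reject H₀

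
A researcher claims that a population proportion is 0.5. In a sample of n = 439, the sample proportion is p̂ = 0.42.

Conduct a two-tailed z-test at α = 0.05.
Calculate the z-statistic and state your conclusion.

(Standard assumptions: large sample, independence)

H₀: p = 0.5, H₁: p ≠ 0.5
Standard error: SE = √(p₀(1-p₀)/n) = √(0.5×0.5/439) = 0.023864
z-statistic: z = (p̂ - p₀)/SE = (0.42 - 0.5)/0.023864 = -3.3523
Critical value: z_0.025 = ±1.960
p-value = 0.0008
Decision: reject H₀ at α = 0.05

Answer: z = -3.3523, reject H₀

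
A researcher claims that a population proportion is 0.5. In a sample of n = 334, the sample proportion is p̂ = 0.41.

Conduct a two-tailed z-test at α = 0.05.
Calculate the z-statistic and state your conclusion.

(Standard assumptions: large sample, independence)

Answer: z = -3.2896, reject H₀

Derivation:
H₀: p = 0.5, H₁: p ≠ 0.5
Standard error: SE = √(p₀(1-p₀)/n) = √(0.5×0.5/334) = 0.027359
z-statistic: z = (p̂ - p₀)/SE = (0.41 - 0.5)/0.027359 = -3.2896
Critical value: z_0.025 = ±1.960
p-value = 0.0010
Decision: reject H₀ at α = 0.05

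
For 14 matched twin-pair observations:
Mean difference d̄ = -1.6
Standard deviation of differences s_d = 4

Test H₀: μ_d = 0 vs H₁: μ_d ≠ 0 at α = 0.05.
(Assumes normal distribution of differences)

df = n - 1 = 13
SE = s_d/√n = 4/√14 = 1.0690
t = d̄/SE = -1.6/1.0690 = -1.4967
Critical value: t_{0.025,13} = ±2.160
p-value ≈ 0.1584
Decision: fail to reject H₀

Answer: t = -1.4967, fail to reject H₀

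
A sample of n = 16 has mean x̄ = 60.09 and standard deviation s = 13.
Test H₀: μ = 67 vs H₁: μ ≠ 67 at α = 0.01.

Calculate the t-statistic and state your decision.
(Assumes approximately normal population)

Answer: t = -2.1262, fail to reject H₀

Derivation:
df = n - 1 = 15
SE = s/√n = 13/√16 = 3.2500
t = (x̄ - μ₀)/SE = (60.09 - 67)/3.2500 = -2.1262
Critical value: t_{0.005,15} = ±2.947
p-value ≈ 0.0505
Decision: fail to reject H₀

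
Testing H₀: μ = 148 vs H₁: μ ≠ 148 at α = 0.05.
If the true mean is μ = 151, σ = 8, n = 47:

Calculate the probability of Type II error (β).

Answer: β ≈ 0.2706

Derivation:
SE = σ/√n = 8/√47 = 1.1669
Critical values: μ₀ ± z_0.025×SE = 148 ± 1.960×1.1669
Acceptance region: (145.7129, 150.2871)
Under H₁ (μ = 151): z_high = (150.2871 - 151)/1.1669 = -0.6109, z_low = (145.7129 - 151)/1.1669 = -4.5309
β = P(not reject | H₁) = Φ(-0.6109) - Φ(-4.5309) ≈ 0.2706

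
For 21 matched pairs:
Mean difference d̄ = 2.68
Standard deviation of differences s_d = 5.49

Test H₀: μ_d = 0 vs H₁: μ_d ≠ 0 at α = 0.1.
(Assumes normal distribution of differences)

df = n - 1 = 20
SE = s_d/√n = 5.49/√21 = 1.1980
t = d̄/SE = 2.68/1.1980 = 2.2371
Critical value: t_{0.05,20} = ±1.725
p-value ≈ 0.0368
Decision: reject H₀

Answer: t = 2.2371, reject H₀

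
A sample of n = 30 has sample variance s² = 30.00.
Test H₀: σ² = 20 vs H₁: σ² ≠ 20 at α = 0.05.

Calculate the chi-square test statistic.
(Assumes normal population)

Answer: χ² = 43.5000, fail to reject H₀

Derivation:
df = n - 1 = 29
χ² = (n-1)s²/σ₀² = 29×30.00/20 = 43.5000
Critical values: χ²_{0.975,29} = 16.047, χ²_{0.025,29} = 45.722
Rejection region: χ² < 16.047 or χ² > 45.722
Decision: fail to reject H₀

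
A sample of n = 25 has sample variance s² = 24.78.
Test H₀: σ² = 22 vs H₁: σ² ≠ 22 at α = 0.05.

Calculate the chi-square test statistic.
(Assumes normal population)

df = n - 1 = 24
χ² = (n-1)s²/σ₀² = 24×24.78/22 = 27.0327
Critical values: χ²_{0.975,24} = 12.401, χ²_{0.025,24} = 39.364
Rejection region: χ² < 12.401 or χ² > 39.364
Decision: fail to reject H₀

Answer: χ² = 27.0327, fail to reject H₀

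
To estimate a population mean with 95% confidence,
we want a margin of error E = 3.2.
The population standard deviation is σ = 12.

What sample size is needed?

z_0.025 = 1.960
n = (z×σ/E)² = (1.960×12/3.2)²
n = 54.0225
Round up: n = 55

Answer: n = 55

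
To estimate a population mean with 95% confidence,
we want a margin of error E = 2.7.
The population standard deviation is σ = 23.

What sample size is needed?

Answer: n = 279

Derivation:
z_0.025 = 1.960
n = (z×σ/E)² = (1.960×23/2.7)²
n = 278.7663
Round up: n = 279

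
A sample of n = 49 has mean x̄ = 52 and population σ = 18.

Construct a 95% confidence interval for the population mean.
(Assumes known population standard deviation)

Answer: (46.9601, 57.0399)

Derivation:
Confidence level: 95%, α = 0.05
z_0.025 = 1.960
SE = σ/√n = 18/√49 = 2.5714
Margin of error = 1.960 × 2.5714 = 5.0399
CI: x̄ ± margin = 52 ± 5.0399
CI: (46.9601, 57.0399)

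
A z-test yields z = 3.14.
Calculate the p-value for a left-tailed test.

For z = 3.14:
p = P(Z < 3.14) = Φ(3.14) = 0.9992

Answer: p-value ≈ 0.9992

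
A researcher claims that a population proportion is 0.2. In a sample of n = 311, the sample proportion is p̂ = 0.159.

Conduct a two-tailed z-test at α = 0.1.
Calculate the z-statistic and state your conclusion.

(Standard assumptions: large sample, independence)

Answer: z = -1.8076, reject H₀

Derivation:
H₀: p = 0.2, H₁: p ≠ 0.2
Standard error: SE = √(p₀(1-p₀)/n) = √(0.2×0.8/311) = 0.022682
z-statistic: z = (p̂ - p₀)/SE = (0.159 - 0.2)/0.022682 = -1.8076
Critical value: z_0.05 = ±1.645
p-value = 0.0707
Decision: reject H₀ at α = 0.1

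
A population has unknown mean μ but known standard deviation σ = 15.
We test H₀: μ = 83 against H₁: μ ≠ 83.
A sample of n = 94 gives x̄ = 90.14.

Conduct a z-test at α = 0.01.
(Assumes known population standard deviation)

Standard error: SE = σ/√n = 15/√94 = 1.5471
z-statistic: z = (x̄ - μ₀)/SE = (90.14 - 83)/1.5471 = 4.6151
Critical value: ±2.576
p-value < 0.0001
Decision: reject H₀

Answer: z = 4.6151, reject H₀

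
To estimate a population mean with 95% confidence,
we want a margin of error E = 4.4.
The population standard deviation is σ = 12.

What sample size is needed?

z_0.025 = 1.960
n = (z×σ/E)² = (1.960×12/4.4)²
n = 28.5739
Round up: n = 29

Answer: n = 29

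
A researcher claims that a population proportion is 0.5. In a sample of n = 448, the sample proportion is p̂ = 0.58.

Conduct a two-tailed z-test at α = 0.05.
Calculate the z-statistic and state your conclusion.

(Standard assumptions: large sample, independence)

Answer: z = 3.3865, reject H₀

Derivation:
H₀: p = 0.5, H₁: p ≠ 0.5
Standard error: SE = √(p₀(1-p₀)/n) = √(0.5×0.5/448) = 0.023623
z-statistic: z = (p̂ - p₀)/SE = (0.58 - 0.5)/0.023623 = 3.3865
Critical value: z_0.025 = ±1.960
p-value = 0.0007
Decision: reject H₀ at α = 0.05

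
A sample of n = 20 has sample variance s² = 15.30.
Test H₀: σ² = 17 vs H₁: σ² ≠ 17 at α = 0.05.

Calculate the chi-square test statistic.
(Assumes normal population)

Answer: χ² = 17.1000, fail to reject H₀

Derivation:
df = n - 1 = 19
χ² = (n-1)s²/σ₀² = 19×15.30/17 = 17.1000
Critical values: χ²_{0.975,19} = 8.907, χ²_{0.025,19} = 32.852
Rejection region: χ² < 8.907 or χ² > 32.852
Decision: fail to reject H₀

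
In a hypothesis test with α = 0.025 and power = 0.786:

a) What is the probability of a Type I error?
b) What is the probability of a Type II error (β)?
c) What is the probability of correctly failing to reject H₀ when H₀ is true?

a) Type I error probability = α = 0.025
b) Power = P(reject H₀ | H₁ true) = 1 - β = 0.786, so Type II error probability = β = 1 - Power = 0.214
c) P(fail to reject H₀ | H₀ true) = 1 - α = 0.975

Answer: a) 0.025, b) 0.214, c) 0.975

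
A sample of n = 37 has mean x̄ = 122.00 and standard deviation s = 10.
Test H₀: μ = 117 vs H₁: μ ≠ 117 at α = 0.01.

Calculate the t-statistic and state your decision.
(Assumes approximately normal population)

df = n - 1 = 36
SE = s/√n = 10/√37 = 1.6440
t = (x̄ - μ₀)/SE = (122.00 - 117)/1.6440 = 3.0414
Critical value: t_{0.005,36} = ±2.719
p-value ≈ 0.0044
Decision: reject H₀

Answer: t = 3.0414, reject H₀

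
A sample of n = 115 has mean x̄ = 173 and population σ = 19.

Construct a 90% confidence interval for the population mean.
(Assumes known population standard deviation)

Confidence level: 90%, α = 0.1
z_0.05 = 1.645
SE = σ/√n = 19/√115 = 1.7718
Margin of error = 1.645 × 1.7718 = 2.9146
CI: x̄ ± margin = 173 ± 2.9146
CI: (170.0854, 175.9146)

Answer: (170.0854, 175.9146)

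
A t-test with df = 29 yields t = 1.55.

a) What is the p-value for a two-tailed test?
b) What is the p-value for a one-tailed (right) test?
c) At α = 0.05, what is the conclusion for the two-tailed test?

Answer: a) 0.1320, b) 0.0660, c) fail to reject H₀

Derivation:
Using t-distribution with df = 29:
a) Two-tailed: p = 2×P(T > 1.55) = 0.1320
b) One-tailed: p = P(T > 1.55) = 0.0660
c) 0.1320 ≥ 0.05, fail to reject H₀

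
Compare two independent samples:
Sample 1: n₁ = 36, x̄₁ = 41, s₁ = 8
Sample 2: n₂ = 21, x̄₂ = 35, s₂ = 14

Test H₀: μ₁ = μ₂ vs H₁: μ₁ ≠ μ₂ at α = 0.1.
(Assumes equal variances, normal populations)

Pooled variance: s²_p = [35×8² + 20×14²]/(55) = 112.0000
s_p = 10.5830
SE = s_p×√(1/n₁ + 1/n₂) = 10.5830×√(1/36 + 1/21) = 2.9059
t = (x̄₁ - x̄₂)/SE = (41 - 35)/2.9059 = 2.0648
df = 55, t-critical = ±1.673
Decision: reject H₀

Answer: t = 2.0648, reject H₀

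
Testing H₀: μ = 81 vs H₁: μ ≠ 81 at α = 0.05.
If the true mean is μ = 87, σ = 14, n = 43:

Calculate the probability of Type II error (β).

SE = σ/√n = 14/√43 = 2.1350
Critical values: μ₀ ± z_0.025×SE = 81 ± 1.960×2.1350
Acceptance region: (76.8154, 85.1846)
Under H₁ (μ = 87): z_high = (85.1846 - 87)/2.1350 = -0.8503, z_low = (76.8154 - 87)/2.1350 = -4.7703
β = P(not reject | H₁) = Φ(-0.8503) - Φ(-4.7703) ≈ 0.1976

Answer: β ≈ 0.1976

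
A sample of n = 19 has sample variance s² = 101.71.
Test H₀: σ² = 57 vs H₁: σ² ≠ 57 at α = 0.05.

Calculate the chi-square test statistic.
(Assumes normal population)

Answer: χ² = 32.1189, reject H₀

Derivation:
df = n - 1 = 18
χ² = (n-1)s²/σ₀² = 18×101.71/57 = 32.1189
Critical values: χ²_{0.975,18} = 8.231, χ²_{0.025,18} = 31.526
Rejection region: χ² < 8.231 or χ² > 31.526
Decision: reject H₀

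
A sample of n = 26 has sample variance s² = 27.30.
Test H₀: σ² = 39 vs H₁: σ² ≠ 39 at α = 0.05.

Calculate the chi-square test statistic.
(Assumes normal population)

df = n - 1 = 25
χ² = (n-1)s²/σ₀² = 25×27.30/39 = 17.5000
Critical values: χ²_{0.975,25} = 13.120, χ²_{0.025,25} = 40.646
Rejection region: χ² < 13.120 or χ² > 40.646
Decision: fail to reject H₀

Answer: χ² = 17.5000, fail to reject H₀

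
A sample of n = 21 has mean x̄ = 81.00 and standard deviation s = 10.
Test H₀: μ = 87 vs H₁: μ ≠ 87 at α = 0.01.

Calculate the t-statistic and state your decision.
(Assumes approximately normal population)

df = n - 1 = 20
SE = s/√n = 10/√21 = 2.1822
t = (x̄ - μ₀)/SE = (81.00 - 87)/2.1822 = -2.7495
Critical value: t_{0.005,20} = ±2.845
p-value ≈ 0.0124
Decision: fail to reject H₀

Answer: t = -2.7495, fail to reject H₀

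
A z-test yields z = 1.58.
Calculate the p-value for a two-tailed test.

For z = 1.58:
p = 2×P(Z > |1.58|) = 2×(1 - Φ(1.58)) = 0.1141

Answer: p-value ≈ 0.1141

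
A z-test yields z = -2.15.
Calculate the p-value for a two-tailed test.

For z = -2.15:
p = 2×P(Z > |-2.15|) = 2×(1 - Φ(2.15)) = 0.0316

Answer: p-value ≈ 0.0316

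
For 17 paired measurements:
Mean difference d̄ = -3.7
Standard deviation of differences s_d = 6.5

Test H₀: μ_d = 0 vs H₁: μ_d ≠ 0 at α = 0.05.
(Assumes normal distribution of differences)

df = n - 1 = 16
SE = s_d/√n = 6.5/√17 = 1.5765
t = d̄/SE = -3.7/1.5765 = -2.3470
Critical value: t_{0.025,16} = ±2.120
p-value ≈ 0.0321
Decision: reject H₀

Answer: t = -2.3470, reject H₀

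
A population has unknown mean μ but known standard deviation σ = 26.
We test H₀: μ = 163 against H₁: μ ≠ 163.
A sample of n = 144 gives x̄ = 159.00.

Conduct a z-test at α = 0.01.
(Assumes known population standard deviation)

Standard error: SE = σ/√n = 26/√144 = 2.1667
z-statistic: z = (x̄ - μ₀)/SE = (159.00 - 163)/2.1667 = -1.8461
Critical value: ±2.576
p-value = 0.0649
Decision: fail to reject H₀

Answer: z = -1.8461, fail to reject H₀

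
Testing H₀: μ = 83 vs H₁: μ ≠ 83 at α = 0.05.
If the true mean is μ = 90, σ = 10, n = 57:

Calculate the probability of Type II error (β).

Answer: β ≈ 0.0004

Derivation:
SE = σ/√n = 10/√57 = 1.3245
Critical values: μ₀ ± z_0.025×SE = 83 ± 1.960×1.3245
Acceptance region: (80.4040, 85.5960)
Under H₁ (μ = 90): z_high = (85.5960 - 90)/1.3245 = -3.3250, z_low = (80.4040 - 90)/1.3245 = -7.2450
β = P(not reject | H₁) = Φ(-3.3250) - Φ(-7.2450) ≈ 0.0004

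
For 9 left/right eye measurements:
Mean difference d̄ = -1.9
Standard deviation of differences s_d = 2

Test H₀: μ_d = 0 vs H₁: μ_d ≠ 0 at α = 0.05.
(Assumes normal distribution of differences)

Answer: t = -2.8499, reject H₀

Derivation:
df = n - 1 = 8
SE = s_d/√n = 2/√9 = 0.6667
t = d̄/SE = -1.9/0.6667 = -2.8499
Critical value: t_{0.025,8} = ±2.306
p-value ≈ 0.0215
Decision: reject H₀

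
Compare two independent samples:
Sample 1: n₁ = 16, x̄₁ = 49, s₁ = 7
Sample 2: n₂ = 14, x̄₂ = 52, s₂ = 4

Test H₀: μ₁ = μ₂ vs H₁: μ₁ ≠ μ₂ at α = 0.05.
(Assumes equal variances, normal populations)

Answer: t = -1.4126, fail to reject H₀

Derivation:
Pooled variance: s²_p = [15×7² + 13×4²]/(28) = 33.6786
s_p = 5.8033
SE = s_p×√(1/n₁ + 1/n₂) = 5.8033×√(1/16 + 1/14) = 2.1238
t = (x̄₁ - x̄₂)/SE = (49 - 52)/2.1238 = -1.4126
df = 28, t-critical = ±2.048
Decision: fail to reject H₀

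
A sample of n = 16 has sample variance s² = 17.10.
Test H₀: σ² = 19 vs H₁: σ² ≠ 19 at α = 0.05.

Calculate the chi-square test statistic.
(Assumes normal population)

Answer: χ² = 13.5000, fail to reject H₀

Derivation:
df = n - 1 = 15
χ² = (n-1)s²/σ₀² = 15×17.10/19 = 13.5000
Critical values: χ²_{0.975,15} = 6.262, χ²_{0.025,15} = 27.488
Rejection region: χ² < 6.262 or χ² > 27.488
Decision: fail to reject H₀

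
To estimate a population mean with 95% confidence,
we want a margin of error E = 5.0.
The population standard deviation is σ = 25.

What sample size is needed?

Answer: n = 97

Derivation:
z_0.025 = 1.960
n = (z×σ/E)² = (1.960×25/5.0)²
n = 96.0400
Round up: n = 97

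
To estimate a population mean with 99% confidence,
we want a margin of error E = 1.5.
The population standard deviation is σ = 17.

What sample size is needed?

Answer: n = 853

Derivation:
z_0.005 = 2.576
n = (z×σ/E)² = (2.576×17/1.5)²
n = 852.3286
Round up: n = 853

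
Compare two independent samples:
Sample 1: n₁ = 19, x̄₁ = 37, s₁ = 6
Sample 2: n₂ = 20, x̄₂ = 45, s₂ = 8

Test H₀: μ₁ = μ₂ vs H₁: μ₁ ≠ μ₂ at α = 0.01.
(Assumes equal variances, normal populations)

Answer: t = -3.5182, reject H₀

Derivation:
Pooled variance: s²_p = [18×6² + 19×8²]/(37) = 50.3784
s_p = 7.0978
SE = s_p×√(1/n₁ + 1/n₂) = 7.0978×√(1/19 + 1/20) = 2.2739
t = (x̄₁ - x̄₂)/SE = (37 - 45)/2.2739 = -3.5182
df = 37, t-critical = ±2.715
Decision: reject H₀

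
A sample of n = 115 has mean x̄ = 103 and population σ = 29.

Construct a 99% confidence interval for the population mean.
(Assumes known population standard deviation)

Confidence level: 99%, α = 0.01
z_0.005 = 2.576
SE = σ/√n = 29/√115 = 2.7043
Margin of error = 2.576 × 2.7043 = 6.9663
CI: x̄ ± margin = 103 ± 6.9663
CI: (96.0337, 109.9663)

Answer: (96.0337, 109.9663)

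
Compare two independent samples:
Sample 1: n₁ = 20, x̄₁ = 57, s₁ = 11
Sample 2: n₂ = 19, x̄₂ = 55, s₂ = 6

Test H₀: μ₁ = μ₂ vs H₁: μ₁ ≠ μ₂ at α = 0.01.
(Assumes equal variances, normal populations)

Answer: t = 0.6995, fail to reject H₀

Derivation:
Pooled variance: s²_p = [19×11² + 18×6²]/(37) = 79.6486
s_p = 8.9246
SE = s_p×√(1/n₁ + 1/n₂) = 8.9246×√(1/20 + 1/19) = 2.8591
t = (x̄₁ - x̄₂)/SE = (57 - 55)/2.8591 = 0.6995
df = 37, t-critical = ±2.715
Decision: fail to reject H₀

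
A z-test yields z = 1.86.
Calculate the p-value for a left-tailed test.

For z = 1.86:
p = P(Z < 1.86) = Φ(1.86) = 0.9686

Answer: p-value ≈ 0.9686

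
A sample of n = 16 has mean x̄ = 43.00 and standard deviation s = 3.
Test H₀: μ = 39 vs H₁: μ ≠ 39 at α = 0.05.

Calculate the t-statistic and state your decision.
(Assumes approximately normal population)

df = n - 1 = 15
SE = s/√n = 3/√16 = 0.7500
t = (x̄ - μ₀)/SE = (43.00 - 39)/0.7500 = 5.3333
Critical value: t_{0.025,15} = ±2.131
p-value ≈ 0.0001
Decision: reject H₀

Answer: t = 5.3333, reject H₀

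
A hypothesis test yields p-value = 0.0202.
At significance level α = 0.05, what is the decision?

Answer: reject H₀

Derivation:
Compare p-value to α:
0.0202 < 0.05
Decision: reject H₀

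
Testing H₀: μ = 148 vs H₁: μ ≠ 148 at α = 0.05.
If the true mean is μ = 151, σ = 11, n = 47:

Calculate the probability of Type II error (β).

Answer: β ≈ 0.5359

Derivation:
SE = σ/√n = 11/√47 = 1.6045
Critical values: μ₀ ± z_0.025×SE = 148 ± 1.960×1.6045
Acceptance region: (144.8552, 151.1448)
Under H₁ (μ = 151): z_high = (151.1448 - 151)/1.6045 = 0.0902, z_low = (144.8552 - 151)/1.6045 = -3.8297
β = P(not reject | H₁) = Φ(0.0902) - Φ(-3.8297) ≈ 0.5359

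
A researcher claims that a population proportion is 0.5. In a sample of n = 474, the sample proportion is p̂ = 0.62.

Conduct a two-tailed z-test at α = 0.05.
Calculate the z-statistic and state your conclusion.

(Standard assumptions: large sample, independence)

H₀: p = 0.5, H₁: p ≠ 0.5
Standard error: SE = √(p₀(1-p₀)/n) = √(0.5×0.5/474) = 0.022966
z-statistic: z = (p̂ - p₀)/SE = (0.62 - 0.5)/0.022966 = 5.2251
Critical value: z_0.025 = ±1.960
p-value < 0.0001
Decision: reject H₀ at α = 0.05

Answer: z = 5.2251, reject H₀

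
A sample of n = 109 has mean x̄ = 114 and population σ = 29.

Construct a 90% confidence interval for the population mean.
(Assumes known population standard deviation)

Confidence level: 90%, α = 0.1
z_0.05 = 1.645
SE = σ/√n = 29/√109 = 2.7777
Margin of error = 1.645 × 2.7777 = 4.5693
CI: x̄ ± margin = 114 ± 4.5693
CI: (109.4307, 118.5693)

Answer: (109.4307, 118.5693)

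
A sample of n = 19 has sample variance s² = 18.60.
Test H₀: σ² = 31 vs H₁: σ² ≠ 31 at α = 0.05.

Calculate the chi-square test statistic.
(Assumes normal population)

Answer: χ² = 10.8000, fail to reject H₀

Derivation:
df = n - 1 = 18
χ² = (n-1)s²/σ₀² = 18×18.60/31 = 10.8000
Critical values: χ²_{0.975,18} = 8.231, χ²_{0.025,18} = 31.526
Rejection region: χ² < 8.231 or χ² > 31.526
Decision: fail to reject H₀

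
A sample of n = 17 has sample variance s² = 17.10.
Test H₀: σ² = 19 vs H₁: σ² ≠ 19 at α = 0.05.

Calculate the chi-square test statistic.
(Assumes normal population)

df = n - 1 = 16
χ² = (n-1)s²/σ₀² = 16×17.10/19 = 14.4000
Critical values: χ²_{0.975,16} = 6.908, χ²_{0.025,16} = 28.845
Rejection region: χ² < 6.908 or χ² > 28.845
Decision: fail to reject H₀

Answer: χ² = 14.4000, fail to reject H₀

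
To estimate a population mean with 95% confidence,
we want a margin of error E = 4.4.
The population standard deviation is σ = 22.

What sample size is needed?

Answer: n = 97

Derivation:
z_0.025 = 1.960
n = (z×σ/E)² = (1.960×22/4.4)²
n = 96.0400
Round up: n = 97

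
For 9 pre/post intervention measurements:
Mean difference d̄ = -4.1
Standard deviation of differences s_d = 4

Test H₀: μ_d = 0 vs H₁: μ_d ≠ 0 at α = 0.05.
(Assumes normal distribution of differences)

Answer: t = -3.0751, reject H₀

Derivation:
df = n - 1 = 8
SE = s_d/√n = 4/√9 = 1.3333
t = d̄/SE = -4.1/1.3333 = -3.0751
Critical value: t_{0.025,8} = ±2.306
p-value ≈ 0.0152
Decision: reject H₀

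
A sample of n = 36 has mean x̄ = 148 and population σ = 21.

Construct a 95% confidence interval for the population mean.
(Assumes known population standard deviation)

Answer: (141.1400, 154.8600)

Derivation:
Confidence level: 95%, α = 0.05
z_0.025 = 1.960
SE = σ/√n = 21/√36 = 3.5000
Margin of error = 1.960 × 3.5000 = 6.8600
CI: x̄ ± margin = 148 ± 6.8600
CI: (141.1400, 154.8600)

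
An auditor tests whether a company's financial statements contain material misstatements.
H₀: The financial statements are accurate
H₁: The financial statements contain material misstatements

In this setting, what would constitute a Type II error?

A Type I error (probability α) occurs when we reject a true H₀.
A Type II error (probability β) occurs when we fail to reject a false H₀.

Answer: Failing to detect material misstatements that are actually present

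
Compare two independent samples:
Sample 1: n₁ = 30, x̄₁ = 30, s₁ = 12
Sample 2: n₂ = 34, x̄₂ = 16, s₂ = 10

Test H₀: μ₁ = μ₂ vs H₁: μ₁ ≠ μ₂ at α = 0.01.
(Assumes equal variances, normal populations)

Answer: t = 5.0898, reject H₀

Derivation:
Pooled variance: s²_p = [29×12² + 33×10²]/(62) = 120.5806
s_p = 10.9809
SE = s_p×√(1/n₁ + 1/n₂) = 10.9809×√(1/30 + 1/34) = 2.7506
t = (x̄₁ - x̄₂)/SE = (30 - 16)/2.7506 = 5.0898
df = 62, t-critical = ±2.657
Decision: reject H₀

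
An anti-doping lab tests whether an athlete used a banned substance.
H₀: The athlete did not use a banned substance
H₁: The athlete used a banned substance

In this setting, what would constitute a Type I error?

Answer: Falsely accusing a clean athlete of doping

Derivation:
Type I error: rejecting H₀ when it is actually true (false positive).
Type II error: failing to reject H₀ when H₁ is actually true (false negative).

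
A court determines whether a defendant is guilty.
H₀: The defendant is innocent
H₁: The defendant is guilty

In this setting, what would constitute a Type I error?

Answer: Convicting an innocent person

Derivation:
Type I error: rejecting H₀ when it is actually true (false positive).
Type II error: failing to reject H₀ when H₁ is actually true (false negative).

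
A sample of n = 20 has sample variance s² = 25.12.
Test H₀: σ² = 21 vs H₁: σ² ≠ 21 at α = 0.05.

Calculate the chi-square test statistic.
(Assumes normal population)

Answer: χ² = 22.7276, fail to reject H₀

Derivation:
df = n - 1 = 19
χ² = (n-1)s²/σ₀² = 19×25.12/21 = 22.7276
Critical values: χ²_{0.975,19} = 8.907, χ²_{0.025,19} = 32.852
Rejection region: χ² < 8.907 or χ² > 32.852
Decision: fail to reject H₀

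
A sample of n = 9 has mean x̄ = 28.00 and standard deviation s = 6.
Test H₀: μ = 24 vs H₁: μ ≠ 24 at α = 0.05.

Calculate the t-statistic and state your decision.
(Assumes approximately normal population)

df = n - 1 = 8
SE = s/√n = 6/√9 = 2.0000
t = (x̄ - μ₀)/SE = (28.00 - 24)/2.0000 = 2.0000
Critical value: t_{0.025,8} = ±2.306
p-value ≈ 0.0805
Decision: fail to reject H₀

Answer: t = 2.0000, fail to reject H₀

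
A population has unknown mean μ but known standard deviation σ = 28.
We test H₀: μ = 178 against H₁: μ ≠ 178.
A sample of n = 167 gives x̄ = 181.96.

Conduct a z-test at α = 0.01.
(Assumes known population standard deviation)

Standard error: SE = σ/√n = 28/√167 = 2.1667
z-statistic: z = (x̄ - μ₀)/SE = (181.96 - 178)/2.1667 = 1.8277
Critical value: ±2.576
p-value = 0.0676
Decision: fail to reject H₀

Answer: z = 1.8277, fail to reject H₀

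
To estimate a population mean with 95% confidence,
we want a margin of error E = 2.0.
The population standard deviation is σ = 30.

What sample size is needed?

Answer: n = 865

Derivation:
z_0.025 = 1.960
n = (z×σ/E)² = (1.960×30/2.0)²
n = 864.3600
Round up: n = 865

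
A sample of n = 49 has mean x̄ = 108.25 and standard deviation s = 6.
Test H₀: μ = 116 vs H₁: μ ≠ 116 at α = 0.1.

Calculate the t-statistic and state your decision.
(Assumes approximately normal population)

Answer: t = -9.0421, reject H₀

Derivation:
df = n - 1 = 48
SE = s/√n = 6/√49 = 0.8571
t = (x̄ - μ₀)/SE = (108.25 - 116)/0.8571 = -9.0421
Critical value: t_{0.05,48} = ±1.677
p-value < 0.0001
Decision: reject H₀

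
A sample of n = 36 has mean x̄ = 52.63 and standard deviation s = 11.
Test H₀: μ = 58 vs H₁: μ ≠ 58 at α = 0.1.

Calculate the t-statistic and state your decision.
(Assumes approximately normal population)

Answer: t = -2.9291, reject H₀

Derivation:
df = n - 1 = 35
SE = s/√n = 11/√36 = 1.8333
t = (x̄ - μ₀)/SE = (52.63 - 58)/1.8333 = -2.9291
Critical value: t_{0.05,35} = ±1.690
p-value ≈ 0.0059
Decision: reject H₀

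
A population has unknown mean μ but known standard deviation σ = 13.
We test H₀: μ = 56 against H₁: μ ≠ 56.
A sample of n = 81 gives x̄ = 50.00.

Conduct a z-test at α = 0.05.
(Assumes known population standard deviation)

Answer: z = -4.1540, reject H₀

Derivation:
Standard error: SE = σ/√n = 13/√81 = 1.4444
z-statistic: z = (x̄ - μ₀)/SE = (50.00 - 56)/1.4444 = -4.1540
Critical value: ±1.960
p-value < 0.0001
Decision: reject H₀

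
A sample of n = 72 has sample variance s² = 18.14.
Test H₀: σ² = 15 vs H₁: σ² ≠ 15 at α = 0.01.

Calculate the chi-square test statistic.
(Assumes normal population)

Answer: χ² = 85.8627, fail to reject H₀

Derivation:
df = n - 1 = 71
χ² = (n-1)s²/σ₀² = 71×18.14/15 = 85.8627
Critical values: χ²_{0.995,71} = 44.058, χ²_{0.005,71} = 105.432
Rejection region: χ² < 44.058 or χ² > 105.432
Decision: fail to reject H₀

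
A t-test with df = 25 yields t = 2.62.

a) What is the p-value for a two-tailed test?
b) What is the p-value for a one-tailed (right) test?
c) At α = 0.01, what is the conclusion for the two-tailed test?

Answer: a) 0.0147, b) 0.0074, c) fail to reject H₀

Derivation:
Using t-distribution with df = 25:
a) Two-tailed: p = 2×P(T > 2.62) = 0.0147
b) One-tailed: p = P(T > 2.62) = 0.0074
c) 0.0147 ≥ 0.01, fail to reject H₀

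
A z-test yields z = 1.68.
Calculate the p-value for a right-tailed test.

For z = 1.68:
p = P(Z > 1.68) = 1 - Φ(1.68) = 0.0465

Answer: p-value ≈ 0.0465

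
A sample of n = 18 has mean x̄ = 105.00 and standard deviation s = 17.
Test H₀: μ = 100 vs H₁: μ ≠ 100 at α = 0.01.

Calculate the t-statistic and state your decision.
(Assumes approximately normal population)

Answer: t = 1.2478, fail to reject H₀

Derivation:
df = n - 1 = 17
SE = s/√n = 17/√18 = 4.0069
t = (x̄ - μ₀)/SE = (105.00 - 100)/4.0069 = 1.2478
Critical value: t_{0.005,17} = ±2.898
p-value ≈ 0.2290
Decision: fail to reject H₀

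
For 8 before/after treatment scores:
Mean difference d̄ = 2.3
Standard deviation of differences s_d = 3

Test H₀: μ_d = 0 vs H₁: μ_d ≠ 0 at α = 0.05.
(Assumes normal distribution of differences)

Answer: t = 2.1684, fail to reject H₀

Derivation:
df = n - 1 = 7
SE = s_d/√n = 3/√8 = 1.0607
t = d̄/SE = 2.3/1.0607 = 2.1684
Critical value: t_{0.025,7} = ±2.365
p-value ≈ 0.0668
Decision: fail to reject H₀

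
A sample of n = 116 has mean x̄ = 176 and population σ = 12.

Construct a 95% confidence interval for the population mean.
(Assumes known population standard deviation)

Answer: (173.8162, 178.1838)

Derivation:
Confidence level: 95%, α = 0.05
z_0.025 = 1.960
SE = σ/√n = 12/√116 = 1.1142
Margin of error = 1.960 × 1.1142 = 2.1838
CI: x̄ ± margin = 176 ± 2.1838
CI: (173.8162, 178.1838)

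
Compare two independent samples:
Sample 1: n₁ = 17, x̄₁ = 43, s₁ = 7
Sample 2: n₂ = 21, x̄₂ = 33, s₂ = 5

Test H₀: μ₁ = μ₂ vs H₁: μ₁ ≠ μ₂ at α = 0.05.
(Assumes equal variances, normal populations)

Answer: t = 5.1322, reject H₀

Derivation:
Pooled variance: s²_p = [16×7² + 20×5²]/(36) = 35.6667
s_p = 5.9722
SE = s_p×√(1/n₁ + 1/n₂) = 5.9722×√(1/17 + 1/21) = 1.9485
t = (x̄₁ - x̄₂)/SE = (43 - 33)/1.9485 = 5.1322
df = 36, t-critical = ±2.028
Decision: reject H₀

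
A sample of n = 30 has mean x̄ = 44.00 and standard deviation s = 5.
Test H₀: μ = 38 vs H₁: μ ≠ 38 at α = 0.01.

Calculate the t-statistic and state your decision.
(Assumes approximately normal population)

df = n - 1 = 29
SE = s/√n = 5/√30 = 0.9129
t = (x̄ - μ₀)/SE = (44.00 - 38)/0.9129 = 6.5725
Critical value: t_{0.005,29} = ±2.756
p-value < 0.0001
Decision: reject H₀

Answer: t = 6.5725, reject H₀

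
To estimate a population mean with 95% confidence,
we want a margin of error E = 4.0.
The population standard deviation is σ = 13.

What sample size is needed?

z_0.025 = 1.960
n = (z×σ/E)² = (1.960×13/4.0)²
n = 40.5769
Round up: n = 41

Answer: n = 41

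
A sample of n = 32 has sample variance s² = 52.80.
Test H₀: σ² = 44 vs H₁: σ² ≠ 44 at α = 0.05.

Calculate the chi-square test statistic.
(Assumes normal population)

Answer: χ² = 37.2000, fail to reject H₀

Derivation:
df = n - 1 = 31
χ² = (n-1)s²/σ₀² = 31×52.80/44 = 37.2000
Critical values: χ²_{0.975,31} = 17.539, χ²_{0.025,31} = 48.232
Rejection region: χ² < 17.539 or χ² > 48.232
Decision: fail to reject H₀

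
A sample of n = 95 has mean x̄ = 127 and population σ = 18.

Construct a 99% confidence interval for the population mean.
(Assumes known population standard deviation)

Answer: (122.2426, 131.7574)

Derivation:
Confidence level: 99%, α = 0.01
z_0.005 = 2.576
SE = σ/√n = 18/√95 = 1.8468
Margin of error = 2.576 × 1.8468 = 4.7574
CI: x̄ ± margin = 127 ± 4.7574
CI: (122.2426, 131.7574)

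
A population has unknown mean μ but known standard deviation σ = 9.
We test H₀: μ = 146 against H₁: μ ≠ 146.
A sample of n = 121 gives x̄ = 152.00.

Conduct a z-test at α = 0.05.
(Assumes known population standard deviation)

Answer: z = 7.3332, reject H₀

Derivation:
Standard error: SE = σ/√n = 9/√121 = 0.8182
z-statistic: z = (x̄ - μ₀)/SE = (152.00 - 146)/0.8182 = 7.3332
Critical value: ±1.960
p-value < 0.0001
Decision: reject H₀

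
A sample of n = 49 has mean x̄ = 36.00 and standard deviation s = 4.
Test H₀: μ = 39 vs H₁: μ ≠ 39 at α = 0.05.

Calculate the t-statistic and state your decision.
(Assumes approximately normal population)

df = n - 1 = 48
SE = s/√n = 4/√49 = 0.5714
t = (x̄ - μ₀)/SE = (36.00 - 39)/0.5714 = -5.2503
Critical value: t_{0.025,48} = ±2.011
p-value < 0.0001
Decision: reject H₀

Answer: t = -5.2503, reject H₀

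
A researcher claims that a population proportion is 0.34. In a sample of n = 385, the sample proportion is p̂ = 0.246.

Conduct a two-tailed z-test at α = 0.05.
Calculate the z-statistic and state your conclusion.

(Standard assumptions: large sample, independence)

Answer: z = -3.8936, reject H₀

Derivation:
H₀: p = 0.34, H₁: p ≠ 0.34
Standard error: SE = √(p₀(1-p₀)/n) = √(0.34×0.66/385) = 0.024142
z-statistic: z = (p̂ - p₀)/SE = (0.246 - 0.34)/0.024142 = -3.8936
Critical value: z_0.025 = ±1.960
p-value = 0.0001
Decision: reject H₀ at α = 0.05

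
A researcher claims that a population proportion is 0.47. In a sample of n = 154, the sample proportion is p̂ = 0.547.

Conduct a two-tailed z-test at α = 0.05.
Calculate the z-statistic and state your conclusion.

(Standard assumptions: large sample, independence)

Answer: z = 1.9145, fail to reject H₀

Derivation:
H₀: p = 0.47, H₁: p ≠ 0.47
Standard error: SE = √(p₀(1-p₀)/n) = √(0.47×0.53/154) = 0.040219
z-statistic: z = (p̂ - p₀)/SE = (0.547 - 0.47)/0.040219 = 1.9145
Critical value: z_0.025 = ±1.960
p-value = 0.0556
Decision: fail to reject H₀ at α = 0.05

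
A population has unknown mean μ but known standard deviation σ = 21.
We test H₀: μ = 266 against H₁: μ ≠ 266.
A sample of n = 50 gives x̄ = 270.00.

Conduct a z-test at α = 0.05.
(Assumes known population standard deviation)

Standard error: SE = σ/√n = 21/√50 = 2.9698
z-statistic: z = (x̄ - μ₀)/SE = (270.00 - 266)/2.9698 = 1.3469
Critical value: ±1.960
p-value = 0.1780
Decision: fail to reject H₀

Answer: z = 1.3469, fail to reject H₀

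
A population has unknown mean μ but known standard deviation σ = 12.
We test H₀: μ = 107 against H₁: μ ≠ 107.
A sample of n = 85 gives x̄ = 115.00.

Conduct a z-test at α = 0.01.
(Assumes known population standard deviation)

Answer: z = 6.1463, reject H₀

Derivation:
Standard error: SE = σ/√n = 12/√85 = 1.3016
z-statistic: z = (x̄ - μ₀)/SE = (115.00 - 107)/1.3016 = 6.1463
Critical value: ±2.576
p-value < 0.0001
Decision: reject H₀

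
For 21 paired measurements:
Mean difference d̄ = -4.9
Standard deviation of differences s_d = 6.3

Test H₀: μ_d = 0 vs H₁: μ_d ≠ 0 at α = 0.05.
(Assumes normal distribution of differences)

df = n - 1 = 20
SE = s_d/√n = 6.3/√21 = 1.3748
t = d̄/SE = -4.9/1.3748 = -3.5642
Critical value: t_{0.025,20} = ±2.086
p-value ≈ 0.0019
Decision: reject H₀

Answer: t = -3.5642, reject H₀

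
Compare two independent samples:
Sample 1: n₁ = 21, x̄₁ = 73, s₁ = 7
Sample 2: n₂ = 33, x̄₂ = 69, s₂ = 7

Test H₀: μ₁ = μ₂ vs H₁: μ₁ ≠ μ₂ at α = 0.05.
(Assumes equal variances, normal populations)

Pooled variance: s²_p = [20×7² + 32×7²]/(52) = 49.0000
s_p = 7.0000
SE = s_p×√(1/n₁ + 1/n₂) = 7.0000×√(1/21 + 1/33) = 1.9540
t = (x̄₁ - x̄₂)/SE = (73 - 69)/1.9540 = 2.0471
df = 52, t-critical = ±2.007
Decision: reject H₀

Answer: t = 2.0471, reject H₀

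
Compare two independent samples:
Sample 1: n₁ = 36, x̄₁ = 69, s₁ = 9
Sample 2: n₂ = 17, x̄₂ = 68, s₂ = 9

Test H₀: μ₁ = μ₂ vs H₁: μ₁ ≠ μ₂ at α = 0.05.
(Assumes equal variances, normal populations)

Answer: t = 0.3776, fail to reject H₀

Derivation:
Pooled variance: s²_p = [35×9² + 16×9²]/(51) = 81.0000
s_p = 9.0000
SE = s_p×√(1/n₁ + 1/n₂) = 9.0000×√(1/36 + 1/17) = 2.6485
t = (x̄₁ - x̄₂)/SE = (69 - 68)/2.6485 = 0.3776
df = 51, t-critical = ±2.008
Decision: fail to reject H₀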